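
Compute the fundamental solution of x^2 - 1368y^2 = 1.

(x, y) = (37, 1)

First expand sqrt(1368) as a continued fraction. With x_i = (sqrt(1368) + m_i)/d_i and (m_0, d_0) = (0, 1): a_0 = floor(sqrt(1368)) = 36, since 36^2 = 1296 <= 1368 < 1369 = 37^2.
Iterate m_{i+1} = d_i*a_i - m_i, d_{i+1} = (1368 - m_{i+1}^2)/d_i, a_{i+1} = floor((a_0 + m_{i+1})/d_{i+1}):
  m_1 = 1*36 - 0 = 36, d_1 = (1368 - 36^2)/1 = 72/1 = 72, a_1 = floor((36 + 36)/72) = 1.
  m_2 = 72*1 - 36 = 36, d_2 = (1368 - 36^2)/72 = 72/72 = 1, a_2 = floor((36 + 36)/1) = 72.
  m_3 = 1*72 - 36 = 36, d_3 = (1368 - 36^2)/1 = 72/1 = 72: (m_3, d_3) = (m_1, d_1) = (36, 72), so from here the quotients repeat a_1, a_2; the period length is 2.
So sqrt(1368) = [36; (1, 72)] with period length k = 2.
k is even, so the fundamental solution of x^2 - 1368y^2 = 1 is (p_{k-1}, q_{k-1}) = (p_1, q_1); compute convergents through index 1.
Convergents (p_i = a_i*p_{i-1} + p_{i-2}, q_i = a_i*q_{i-1} + q_{i-2} with p_{-2}=0, p_{-1}=1, q_{-2}=1, q_{-1}=0):
  i=0: a_0=36, p_0 = 36*1 + 0 = 36, q_0 = 36*0 + 1 = 1.
  i=1: a_1=1, p_1 = 1*36 + 1 = 37, q_1 = 1*1 + 0 = 1.
Check: 37^2 - 1368*1^2 = 1369 - 1368 = 1, so (x, y) = (37, 1) solves the equation, and by the theorem it is the least positive solution.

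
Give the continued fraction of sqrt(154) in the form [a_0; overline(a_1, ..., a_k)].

[12; overline(2, 2, 3, 1, 2, 1, 3, 2, 2, 24)]

Write x_i = (sqrt(154) + m_i)/d_i with (m_0, d_0) = (0, 1). a_0 = floor(sqrt(154)) = 12, since 12^2 = 144 <= 154 < 169 = 13^2.
Iterate m_{i+1} = d_i*a_i - m_i, d_{i+1} = (154 - m_{i+1}^2)/d_i, a_{i+1} = floor((a_0 + m_{i+1})/d_{i+1}):
  m_1 = 1*12 - 0 = 12, d_1 = (154 - 12^2)/1 = 10/1 = 10, a_1 = floor((12 + 12)/10) = 2.
  m_2 = 10*2 - 12 = 8, d_2 = (154 - 8^2)/10 = 90/10 = 9, a_2 = floor((12 + 8)/9) = 2.
  m_3 = 9*2 - 8 = 10, d_3 = (154 - 10^2)/9 = 54/9 = 6, a_3 = floor((12 + 10)/6) = 3.
  m_4 = 6*3 - 10 = 8, d_4 = (154 - 8^2)/6 = 90/6 = 15, a_4 = floor((12 + 8)/15) = 1.
  m_5 = 15*1 - 8 = 7, d_5 = (154 - 7^2)/15 = 105/15 = 7, a_5 = floor((12 + 7)/7) = 2.
  m_6 = 7*2 - 7 = 7, d_6 = (154 - 7^2)/7 = 105/7 = 15, a_6 = floor((12 + 7)/15) = 1.
  m_7 = 15*1 - 7 = 8, d_7 = (154 - 8^2)/15 = 90/15 = 6, a_7 = floor((12 + 8)/6) = 3.
  m_8 = 6*3 - 8 = 10, d_8 = (154 - 10^2)/6 = 54/6 = 9, a_8 = floor((12 + 10)/9) = 2.
  m_9 = 9*2 - 10 = 8, d_9 = (154 - 8^2)/9 = 90/9 = 10, a_9 = floor((12 + 8)/10) = 2.
  m_10 = 10*2 - 8 = 12, d_10 = (154 - 12^2)/10 = 10/10 = 1, a_10 = floor((12 + 12)/1) = 24.
  m_11 = 1*24 - 12 = 12, d_11 = (154 - 12^2)/1 = 10/1 = 10: (m_11, d_11) = (m_1, d_1) = (12, 10), so from here the quotients repeat a_1, ..., a_10; the period length is 10.
Hence the expansion of sqrt(154) is a_0 = 12 followed by the repeating block 2, 2, 3, 1, 2, 1, 3, 2, 2, 24 (period 10).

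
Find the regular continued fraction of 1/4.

Run the Euclidean algorithm on 1 and 4; the successive quotients are the partial quotients a_0, a_1, ... (each step inverts the fractional part left over by the previous one):
  1 = 0*4 + 1, so a_0 = 0.
  4 = 4*1 + 0, so a_1 = 4.
The remainder reaches 0 after 2 divisions, so the expansion has 2 partial quotients, read off in order.

[0; 4]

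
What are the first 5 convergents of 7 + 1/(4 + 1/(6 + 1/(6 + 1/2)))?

7/1, 29/4, 181/25, 1115/154, 2411/333

Using the convergent recurrence p_i = a_i*p_{i-1} + p_{i-2}, q_i = a_i*q_{i-1} + q_{i-2} with p_{-2}=0, p_{-1}=1, q_{-2}=1, q_{-1}=0:
  i=0: a_0=7, p_0 = 7*1 + 0 = 7, q_0 = 7*0 + 1 = 1.
  i=1: a_1=4, p_1 = 4*7 + 1 = 29, q_1 = 4*1 + 0 = 4.
  i=2: a_2=6, p_2 = 6*29 + 7 = 181, q_2 = 6*4 + 1 = 25.
  i=3: a_3=6, p_3 = 6*181 + 29 = 1115, q_3 = 6*25 + 4 = 154.
  i=4: a_4=2, p_4 = 2*1115 + 181 = 2411, q_4 = 2*154 + 25 = 333.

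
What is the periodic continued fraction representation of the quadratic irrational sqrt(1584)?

[39; (1, 3, 1, 78)]

Write x_i = (sqrt(1584) + m_i)/d_i with (m_0, d_0) = (0, 1). a_0 = floor(sqrt(1584)) = 39, since 39^2 = 1521 <= 1584 < 1600 = 40^2.
Iterate m_{i+1} = d_i*a_i - m_i, d_{i+1} = (1584 - m_{i+1}^2)/d_i, a_{i+1} = floor((a_0 + m_{i+1})/d_{i+1}):
  m_1 = 1*39 - 0 = 39, d_1 = (1584 - 39^2)/1 = 63/1 = 63, a_1 = floor((39 + 39)/63) = 1.
  m_2 = 63*1 - 39 = 24, d_2 = (1584 - 24^2)/63 = 1008/63 = 16, a_2 = floor((39 + 24)/16) = 3.
  m_3 = 16*3 - 24 = 24, d_3 = (1584 - 24^2)/16 = 1008/16 = 63, a_3 = floor((39 + 24)/63) = 1.
  m_4 = 63*1 - 24 = 39, d_4 = (1584 - 39^2)/63 = 63/63 = 1, a_4 = floor((39 + 39)/1) = 78.
  m_5 = 1*78 - 39 = 39, d_5 = (1584 - 39^2)/1 = 63/1 = 63: (m_5, d_5) = (m_1, d_1) = (39, 63), so from here the quotients repeat a_1, ..., a_4; the period length is 4.
Hence the expansion of sqrt(1584) is a_0 = 39 followed by the repeating block 1, 3, 1, 78 (period 4).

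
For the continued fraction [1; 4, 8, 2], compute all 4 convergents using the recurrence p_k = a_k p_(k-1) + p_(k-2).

1/1, 5/4, 41/33, 87/70

Using the convergent recurrence p_i = a_i*p_{i-1} + p_{i-2}, q_i = a_i*q_{i-1} + q_{i-2} with p_{-2}=0, p_{-1}=1, q_{-2}=1, q_{-1}=0:
  i=0: a_0=1, p_0 = 1*1 + 0 = 1, q_0 = 1*0 + 1 = 1.
  i=1: a_1=4, p_1 = 4*1 + 1 = 5, q_1 = 4*1 + 0 = 4.
  i=2: a_2=8, p_2 = 8*5 + 1 = 41, q_2 = 8*4 + 1 = 33.
  i=3: a_3=2, p_3 = 2*41 + 5 = 87, q_3 = 2*33 + 4 = 70.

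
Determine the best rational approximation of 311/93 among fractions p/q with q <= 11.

Expand x = 311/93 as a continued fraction with the Euclidean algorithm:
  311 = 3*93 + 32, so a_0 = 3.
  93 = 2*32 + 29, so a_1 = 2.
  32 = 1*29 + 3, so a_2 = 1.
  29 = 9*3 + 2, so a_3 = 9.
  3 = 1*2 + 1, so a_4 = 1.
  2 = 2*1 + 0, so a_5 = 2.
so x = [3; 2, 1, 9, 1, 2].
Convergents (p_i = a_i*p_{i-1} + p_{i-2}, q_i = a_i*q_{i-1} + q_{i-2} with p_{-2}=0, p_{-1}=1, q_{-2}=1, q_{-1}=0), until the denominator exceeds 11:
  i=0: a_0=3, p_0 = 3*1 + 0 = 3, q_0 = 3*0 + 1 = 1.
  i=1: a_1=2, p_1 = 2*3 + 1 = 7, q_1 = 2*1 + 0 = 2.
  i=2: a_2=1, p_2 = 1*7 + 3 = 10, q_2 = 1*2 + 1 = 3.
  i=3: a_3=9, p_3 = 9*10 + 7 = 97, q_3 = 9*3 + 2 = 29.
q_3 = 29 > 11, so the last convergent with denominator <= 11 is p_2/q_2 = 10/3.
The closest fraction with denominator <= 11 is either p_2/q_2 or the intermediate fraction (k*p_2 + p_1)/(k*q_2 + q_1) with the largest k >= 1 whose denominator stays <= 11; these approach x as k grows, and every other convergent or intermediate fraction in range is farther away.
Largest k: floor((11 - q_1)/q_2) = floor((11 - 2)/3) = 3.
That gives (3*10 + 7)/(3*3 + 2) = 37/11.
Compare the errors: |x - 10/3| = |311*3 - 10*93|/(93*3) = 3/279, and |x - 37/11| = |311*11 - 37*93|/(93*11) = 20/1023.
Cross-multiplying, 3*1023 = 3069 < 5580 = 20*279, so 3/279 is smaller: the convergent 10/3 is closer to x than 37/11.

10/3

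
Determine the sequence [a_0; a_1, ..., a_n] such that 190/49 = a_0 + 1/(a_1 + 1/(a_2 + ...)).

Run the Euclidean algorithm on 190 and 49; the successive quotients are the partial quotients a_0, a_1, ... (each step inverts the fractional part left over by the previous one):
  190 = 3*49 + 43, so a_0 = 3.
  49 = 1*43 + 6, so a_1 = 1.
  43 = 7*6 + 1, so a_2 = 7.
  6 = 6*1 + 0, so a_3 = 6.
The remainder reaches 0 after 4 divisions, so the expansion has 4 partial quotients, read off in order.

[3; 1, 7, 6]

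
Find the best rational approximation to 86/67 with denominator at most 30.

Expand x = 86/67 as a continued fraction with the Euclidean algorithm:
  86 = 1*67 + 19, so a_0 = 1.
  67 = 3*19 + 10, so a_1 = 3.
  19 = 1*10 + 9, so a_2 = 1.
  10 = 1*9 + 1, so a_3 = 1.
  9 = 9*1 + 0, so a_4 = 9.
so x = [1; 3, 1, 1, 9].
Convergents (p_i = a_i*p_{i-1} + p_{i-2}, q_i = a_i*q_{i-1} + q_{i-2} with p_{-2}=0, p_{-1}=1, q_{-2}=1, q_{-1}=0), until the denominator exceeds 30:
  i=0: a_0=1, p_0 = 1*1 + 0 = 1, q_0 = 1*0 + 1 = 1.
  i=1: a_1=3, p_1 = 3*1 + 1 = 4, q_1 = 3*1 + 0 = 3.
  i=2: a_2=1, p_2 = 1*4 + 1 = 5, q_2 = 1*3 + 1 = 4.
  i=3: a_3=1, p_3 = 1*5 + 4 = 9, q_3 = 1*4 + 3 = 7.
  i=4: a_4=9, p_4 = 9*9 + 5 = 86, q_4 = 9*7 + 4 = 67.
q_4 = 67 > 30, so the last convergent with denominator <= 30 is p_3/q_3 = 9/7.
The closest fraction with denominator <= 30 is either p_3/q_3 or the intermediate fraction (k*p_3 + p_2)/(k*q_3 + q_2) with the largest k >= 1 whose denominator stays <= 30; these approach x as k grows, and every other convergent or intermediate fraction in range is farther away.
Largest k: floor((30 - q_2)/q_3) = floor((30 - 4)/7) = 3.
That gives (3*9 + 5)/(3*7 + 4) = 32/25.
Compare the errors: |x - 9/7| = |86*7 - 9*67|/(67*7) = 1/469, and |x - 32/25| = |86*25 - 32*67|/(67*25) = 6/1675.
Cross-multiplying, 1*1675 = 1675 < 2814 = 6*469, so 1/469 is smaller: the convergent 9/7 is closer to x than 32/25.

9/7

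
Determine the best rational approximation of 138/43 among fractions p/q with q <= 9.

16/5

Expand x = 138/43 as a continued fraction with the Euclidean algorithm:
  138 = 3*43 + 9, so a_0 = 3.
  43 = 4*9 + 7, so a_1 = 4.
  9 = 1*7 + 2, so a_2 = 1.
  7 = 3*2 + 1, so a_3 = 3.
  2 = 2*1 + 0, so a_4 = 2.
so x = [3; 4, 1, 3, 2].
Convergents (p_i = a_i*p_{i-1} + p_{i-2}, q_i = a_i*q_{i-1} + q_{i-2} with p_{-2}=0, p_{-1}=1, q_{-2}=1, q_{-1}=0), until the denominator exceeds 9:
  i=0: a_0=3, p_0 = 3*1 + 0 = 3, q_0 = 3*0 + 1 = 1.
  i=1: a_1=4, p_1 = 4*3 + 1 = 13, q_1 = 4*1 + 0 = 4.
  i=2: a_2=1, p_2 = 1*13 + 3 = 16, q_2 = 1*4 + 1 = 5.
  i=3: a_3=3, p_3 = 3*16 + 13 = 61, q_3 = 3*5 + 4 = 19.
q_3 = 19 > 9, so the last convergent with denominator <= 9 is p_2/q_2 = 16/5.
The closest fraction with denominator <= 9 is either p_2/q_2 or the intermediate fraction (k*p_2 + p_1)/(k*q_2 + q_1) with the largest k >= 1 whose denominator stays <= 9; these approach x as k grows, and every other convergent or intermediate fraction in range is farther away.
Largest k: floor((9 - q_1)/q_2) = floor((9 - 4)/5) = 1.
That gives (1*16 + 13)/(1*5 + 4) = 29/9.
Compare the errors: |x - 16/5| = |138*5 - 16*43|/(43*5) = 2/215, and |x - 29/9| = |138*9 - 29*43|/(43*9) = 5/387.
Cross-multiplying, 2*387 = 774 < 1075 = 5*215, so 2/215 is smaller: the convergent 16/5 is closer to x than 29/9.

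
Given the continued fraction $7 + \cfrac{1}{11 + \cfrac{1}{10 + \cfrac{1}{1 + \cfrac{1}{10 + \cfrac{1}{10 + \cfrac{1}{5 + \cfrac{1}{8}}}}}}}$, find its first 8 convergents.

Using the convergent recurrence p_i = a_i*p_{i-1} + p_{i-2}, q_i = a_i*q_{i-1} + q_{i-2} with p_{-2}=0, p_{-1}=1, q_{-2}=1, q_{-1}=0:
  i=0: a_0=7, p_0 = 7*1 + 0 = 7, q_0 = 7*0 + 1 = 1.
  i=1: a_1=11, p_1 = 11*7 + 1 = 78, q_1 = 11*1 + 0 = 11.
  i=2: a_2=10, p_2 = 10*78 + 7 = 787, q_2 = 10*11 + 1 = 111.
  i=3: a_3=1, p_3 = 1*787 + 78 = 865, q_3 = 1*111 + 11 = 122.
  i=4: a_4=10, p_4 = 10*865 + 787 = 9437, q_4 = 10*122 + 111 = 1331.
  i=5: a_5=10, p_5 = 10*9437 + 865 = 95235, q_5 = 10*1331 + 122 = 13432.
  i=6: a_6=5, p_6 = 5*95235 + 9437 = 485612, q_6 = 5*13432 + 1331 = 68491.
  i=7: a_7=8, p_7 = 8*485612 + 95235 = 3980131, q_7 = 8*68491 + 13432 = 561360.

7/1, 78/11, 787/111, 865/122, 9437/1331, 95235/13432, 485612/68491, 3980131/561360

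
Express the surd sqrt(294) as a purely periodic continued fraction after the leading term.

Write x_i = (sqrt(294) + m_i)/d_i with (m_0, d_0) = (0, 1). a_0 = floor(sqrt(294)) = 17, since 17^2 = 289 <= 294 < 324 = 18^2.
Iterate m_{i+1} = d_i*a_i - m_i, d_{i+1} = (294 - m_{i+1}^2)/d_i, a_{i+1} = floor((a_0 + m_{i+1})/d_{i+1}):
  m_1 = 1*17 - 0 = 17, d_1 = (294 - 17^2)/1 = 5/1 = 5, a_1 = floor((17 + 17)/5) = 6.
  m_2 = 5*6 - 17 = 13, d_2 = (294 - 13^2)/5 = 125/5 = 25, a_2 = floor((17 + 13)/25) = 1.
  m_3 = 25*1 - 13 = 12, d_3 = (294 - 12^2)/25 = 150/25 = 6, a_3 = floor((17 + 12)/6) = 4.
  m_4 = 6*4 - 12 = 12, d_4 = (294 - 12^2)/6 = 150/6 = 25, a_4 = floor((17 + 12)/25) = 1.
  m_5 = 25*1 - 12 = 13, d_5 = (294 - 13^2)/25 = 125/25 = 5, a_5 = floor((17 + 13)/5) = 6.
  m_6 = 5*6 - 13 = 17, d_6 = (294 - 17^2)/5 = 5/5 = 1, a_6 = floor((17 + 17)/1) = 34.
  m_7 = 1*34 - 17 = 17, d_7 = (294 - 17^2)/1 = 5/1 = 5: (m_7, d_7) = (m_1, d_1) = (17, 5), so from here the quotients repeat a_1, ..., a_6; the period length is 6.
Hence the expansion of sqrt(294) is a_0 = 17 followed by the repeating block 6, 1, 4, 1, 6, 34 (period 6).

[17; (6, 1, 4, 1, 6, 34)]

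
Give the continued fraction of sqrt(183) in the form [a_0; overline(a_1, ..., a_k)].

Write x_i = (sqrt(183) + m_i)/d_i with (m_0, d_0) = (0, 1). a_0 = floor(sqrt(183)) = 13, since 13^2 = 169 <= 183 < 196 = 14^2.
Iterate m_{i+1} = d_i*a_i - m_i, d_{i+1} = (183 - m_{i+1}^2)/d_i, a_{i+1} = floor((a_0 + m_{i+1})/d_{i+1}):
  m_1 = 1*13 - 0 = 13, d_1 = (183 - 13^2)/1 = 14/1 = 14, a_1 = floor((13 + 13)/14) = 1.
  m_2 = 14*1 - 13 = 1, d_2 = (183 - 1^2)/14 = 182/14 = 13, a_2 = floor((13 + 1)/13) = 1.
  m_3 = 13*1 - 1 = 12, d_3 = (183 - 12^2)/13 = 39/13 = 3, a_3 = floor((13 + 12)/3) = 8.
  m_4 = 3*8 - 12 = 12, d_4 = (183 - 12^2)/3 = 39/3 = 13, a_4 = floor((13 + 12)/13) = 1.
  m_5 = 13*1 - 12 = 1, d_5 = (183 - 1^2)/13 = 182/13 = 14, a_5 = floor((13 + 1)/14) = 1.
  m_6 = 14*1 - 1 = 13, d_6 = (183 - 13^2)/14 = 14/14 = 1, a_6 = floor((13 + 13)/1) = 26.
  m_7 = 1*26 - 13 = 13, d_7 = (183 - 13^2)/1 = 14/1 = 14: (m_7, d_7) = (m_1, d_1) = (13, 14), so from here the quotients repeat a_1, ..., a_6; the period length is 6.
Hence the expansion of sqrt(183) is a_0 = 13 followed by the repeating block 1, 1, 8, 1, 1, 26 (period 6).

[13; overline(1, 1, 8, 1, 1, 26)]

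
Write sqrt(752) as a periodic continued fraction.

Write x_i = (sqrt(752) + m_i)/d_i with (m_0, d_0) = (0, 1). a_0 = floor(sqrt(752)) = 27, since 27^2 = 729 <= 752 < 784 = 28^2.
Iterate m_{i+1} = d_i*a_i - m_i, d_{i+1} = (752 - m_{i+1}^2)/d_i, a_{i+1} = floor((a_0 + m_{i+1})/d_{i+1}):
  m_1 = 1*27 - 0 = 27, d_1 = (752 - 27^2)/1 = 23/1 = 23, a_1 = floor((27 + 27)/23) = 2.
  m_2 = 23*2 - 27 = 19, d_2 = (752 - 19^2)/23 = 391/23 = 17, a_2 = floor((27 + 19)/17) = 2.
  m_3 = 17*2 - 19 = 15, d_3 = (752 - 15^2)/17 = 527/17 = 31, a_3 = floor((27 + 15)/31) = 1.
  m_4 = 31*1 - 15 = 16, d_4 = (752 - 16^2)/31 = 496/31 = 16, a_4 = floor((27 + 16)/16) = 2.
  m_5 = 16*2 - 16 = 16, d_5 = (752 - 16^2)/16 = 496/16 = 31, a_5 = floor((27 + 16)/31) = 1.
  m_6 = 31*1 - 16 = 15, d_6 = (752 - 15^2)/31 = 527/31 = 17, a_6 = floor((27 + 15)/17) = 2.
  m_7 = 17*2 - 15 = 19, d_7 = (752 - 19^2)/17 = 391/17 = 23, a_7 = floor((27 + 19)/23) = 2.
  m_8 = 23*2 - 19 = 27, d_8 = (752 - 27^2)/23 = 23/23 = 1, a_8 = floor((27 + 27)/1) = 54.
  m_9 = 1*54 - 27 = 27, d_9 = (752 - 27^2)/1 = 23/1 = 23: (m_9, d_9) = (m_1, d_1) = (27, 23), so from here the quotients repeat a_1, ..., a_8; the period length is 8.
Hence the expansion of sqrt(752) is a_0 = 27 followed by the repeating block 2, 2, 1, 2, 1, 2, 2, 54 (period 8).

[27; (2, 2, 1, 2, 1, 2, 2, 54)]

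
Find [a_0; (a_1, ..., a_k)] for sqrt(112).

[10; (1, 1, 2, 1, 1, 20)]

Write x_i = (sqrt(112) + m_i)/d_i with (m_0, d_0) = (0, 1). a_0 = floor(sqrt(112)) = 10, since 10^2 = 100 <= 112 < 121 = 11^2.
Iterate m_{i+1} = d_i*a_i - m_i, d_{i+1} = (112 - m_{i+1}^2)/d_i, a_{i+1} = floor((a_0 + m_{i+1})/d_{i+1}):
  m_1 = 1*10 - 0 = 10, d_1 = (112 - 10^2)/1 = 12/1 = 12, a_1 = floor((10 + 10)/12) = 1.
  m_2 = 12*1 - 10 = 2, d_2 = (112 - 2^2)/12 = 108/12 = 9, a_2 = floor((10 + 2)/9) = 1.
  m_3 = 9*1 - 2 = 7, d_3 = (112 - 7^2)/9 = 63/9 = 7, a_3 = floor((10 + 7)/7) = 2.
  m_4 = 7*2 - 7 = 7, d_4 = (112 - 7^2)/7 = 63/7 = 9, a_4 = floor((10 + 7)/9) = 1.
  m_5 = 9*1 - 7 = 2, d_5 = (112 - 2^2)/9 = 108/9 = 12, a_5 = floor((10 + 2)/12) = 1.
  m_6 = 12*1 - 2 = 10, d_6 = (112 - 10^2)/12 = 12/12 = 1, a_6 = floor((10 + 10)/1) = 20.
  m_7 = 1*20 - 10 = 10, d_7 = (112 - 10^2)/1 = 12/1 = 12: (m_7, d_7) = (m_1, d_1) = (10, 12), so from here the quotients repeat a_1, ..., a_6; the period length is 6.
Hence the expansion of sqrt(112) is a_0 = 10 followed by the repeating block 1, 1, 2, 1, 1, 20 (period 6).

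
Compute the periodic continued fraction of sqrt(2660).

Write x_i = (sqrt(2660) + m_i)/d_i with (m_0, d_0) = (0, 1). a_0 = floor(sqrt(2660)) = 51, since 51^2 = 2601 <= 2660 < 2704 = 52^2.
Iterate m_{i+1} = d_i*a_i - m_i, d_{i+1} = (2660 - m_{i+1}^2)/d_i, a_{i+1} = floor((a_0 + m_{i+1})/d_{i+1}):
  m_1 = 1*51 - 0 = 51, d_1 = (2660 - 51^2)/1 = 59/1 = 59, a_1 = floor((51 + 51)/59) = 1.
  m_2 = 59*1 - 51 = 8, d_2 = (2660 - 8^2)/59 = 2596/59 = 44, a_2 = floor((51 + 8)/44) = 1.
  m_3 = 44*1 - 8 = 36, d_3 = (2660 - 36^2)/44 = 1364/44 = 31, a_3 = floor((51 + 36)/31) = 2.
  m_4 = 31*2 - 36 = 26, d_4 = (2660 - 26^2)/31 = 1984/31 = 64, a_4 = floor((51 + 26)/64) = 1.
  m_5 = 64*1 - 26 = 38, d_5 = (2660 - 38^2)/64 = 1216/64 = 19, a_5 = floor((51 + 38)/19) = 4.
  m_6 = 19*4 - 38 = 38, d_6 = (2660 - 38^2)/19 = 1216/19 = 64, a_6 = floor((51 + 38)/64) = 1.
  m_7 = 64*1 - 38 = 26, d_7 = (2660 - 26^2)/64 = 1984/64 = 31, a_7 = floor((51 + 26)/31) = 2.
  m_8 = 31*2 - 26 = 36, d_8 = (2660 - 36^2)/31 = 1364/31 = 44, a_8 = floor((51 + 36)/44) = 1.
  m_9 = 44*1 - 36 = 8, d_9 = (2660 - 8^2)/44 = 2596/44 = 59, a_9 = floor((51 + 8)/59) = 1.
  m_10 = 59*1 - 8 = 51, d_10 = (2660 - 51^2)/59 = 59/59 = 1, a_10 = floor((51 + 51)/1) = 102.
  m_11 = 1*102 - 51 = 51, d_11 = (2660 - 51^2)/1 = 59/1 = 59: (m_11, d_11) = (m_1, d_1) = (51, 59), so from here the quotients repeat a_1, ..., a_10; the period length is 10.
Hence the expansion of sqrt(2660) is a_0 = 51 followed by the repeating block 1, 1, 2, 1, 4, 1, 2, 1, 1, 102 (period 10).

[51; (1, 1, 2, 1, 4, 1, 2, 1, 1, 102)]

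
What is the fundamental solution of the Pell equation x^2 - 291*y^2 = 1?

(x, y) = (290, 17)

First expand sqrt(291) as a continued fraction. With x_i = (sqrt(291) + m_i)/d_i and (m_0, d_0) = (0, 1): a_0 = floor(sqrt(291)) = 17, since 17^2 = 289 <= 291 < 324 = 18^2.
Iterate m_{i+1} = d_i*a_i - m_i, d_{i+1} = (291 - m_{i+1}^2)/d_i, a_{i+1} = floor((a_0 + m_{i+1})/d_{i+1}):
  m_1 = 1*17 - 0 = 17, d_1 = (291 - 17^2)/1 = 2/1 = 2, a_1 = floor((17 + 17)/2) = 17.
  m_2 = 2*17 - 17 = 17, d_2 = (291 - 17^2)/2 = 2/2 = 1, a_2 = floor((17 + 17)/1) = 34.
  m_3 = 1*34 - 17 = 17, d_3 = (291 - 17^2)/1 = 2/1 = 2: (m_3, d_3) = (m_1, d_1) = (17, 2), so from here the quotients repeat a_1, a_2; the period length is 2.
So sqrt(291) = [17; (17, 34)] with period length k = 2.
k is even, so the fundamental solution of x^2 - 291y^2 = 1 is (p_{k-1}, q_{k-1}) = (p_1, q_1); compute convergents through index 1.
Convergents (p_i = a_i*p_{i-1} + p_{i-2}, q_i = a_i*q_{i-1} + q_{i-2} with p_{-2}=0, p_{-1}=1, q_{-2}=1, q_{-1}=0):
  i=0: a_0=17, p_0 = 17*1 + 0 = 17, q_0 = 17*0 + 1 = 1.
  i=1: a_1=17, p_1 = 17*17 + 1 = 290, q_1 = 17*1 + 0 = 17.
Check: 290^2 - 291*17^2 = 84100 - 84099 = 1, so (x, y) = (290, 17) solves the equation, and by the theorem it is the least positive solution.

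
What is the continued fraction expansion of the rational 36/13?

Run the Euclidean algorithm on 36 and 13; the successive quotients are the partial quotients a_0, a_1, ... (each step inverts the fractional part left over by the previous one):
  36 = 2*13 + 10, so a_0 = 2.
  13 = 1*10 + 3, so a_1 = 1.
  10 = 3*3 + 1, so a_2 = 3.
  3 = 3*1 + 0, so a_3 = 3.
The remainder reaches 0 after 4 divisions, so the expansion has 4 partial quotients, read off in order.

[2; 1, 3, 3]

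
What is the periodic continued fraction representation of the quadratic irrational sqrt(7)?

[2; (1, 1, 1, 4)]

Write x_i = (sqrt(7) + m_i)/d_i with (m_0, d_0) = (0, 1). a_0 = floor(sqrt(7)) = 2, since 2^2 = 4 <= 7 < 9 = 3^2.
Iterate m_{i+1} = d_i*a_i - m_i, d_{i+1} = (7 - m_{i+1}^2)/d_i, a_{i+1} = floor((a_0 + m_{i+1})/d_{i+1}):
  m_1 = 1*2 - 0 = 2, d_1 = (7 - 2^2)/1 = 3/1 = 3, a_1 = floor((2 + 2)/3) = 1.
  m_2 = 3*1 - 2 = 1, d_2 = (7 - 1^2)/3 = 6/3 = 2, a_2 = floor((2 + 1)/2) = 1.
  m_3 = 2*1 - 1 = 1, d_3 = (7 - 1^2)/2 = 6/2 = 3, a_3 = floor((2 + 1)/3) = 1.
  m_4 = 3*1 - 1 = 2, d_4 = (7 - 2^2)/3 = 3/3 = 1, a_4 = floor((2 + 2)/1) = 4.
  m_5 = 1*4 - 2 = 2, d_5 = (7 - 2^2)/1 = 3/1 = 3: (m_5, d_5) = (m_1, d_1) = (2, 3), so from here the quotients repeat a_1, ..., a_4; the period length is 4.
Hence the expansion of sqrt(7) is a_0 = 2 followed by the repeating block 1, 1, 1, 4 (period 4).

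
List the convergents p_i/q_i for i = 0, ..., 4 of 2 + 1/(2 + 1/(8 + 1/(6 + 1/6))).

Using the convergent recurrence p_i = a_i*p_{i-1} + p_{i-2}, q_i = a_i*q_{i-1} + q_{i-2} with p_{-2}=0, p_{-1}=1, q_{-2}=1, q_{-1}=0:
  i=0: a_0=2, p_0 = 2*1 + 0 = 2, q_0 = 2*0 + 1 = 1.
  i=1: a_1=2, p_1 = 2*2 + 1 = 5, q_1 = 2*1 + 0 = 2.
  i=2: a_2=8, p_2 = 8*5 + 2 = 42, q_2 = 8*2 + 1 = 17.
  i=3: a_3=6, p_3 = 6*42 + 5 = 257, q_3 = 6*17 + 2 = 104.
  i=4: a_4=6, p_4 = 6*257 + 42 = 1584, q_4 = 6*104 + 17 = 641.

2/1, 5/2, 42/17, 257/104, 1584/641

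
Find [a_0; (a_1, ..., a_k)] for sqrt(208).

[14; (2, 2, 1, 2, 2, 28)]

Write x_i = (sqrt(208) + m_i)/d_i with (m_0, d_0) = (0, 1). a_0 = floor(sqrt(208)) = 14, since 14^2 = 196 <= 208 < 225 = 15^2.
Iterate m_{i+1} = d_i*a_i - m_i, d_{i+1} = (208 - m_{i+1}^2)/d_i, a_{i+1} = floor((a_0 + m_{i+1})/d_{i+1}):
  m_1 = 1*14 - 0 = 14, d_1 = (208 - 14^2)/1 = 12/1 = 12, a_1 = floor((14 + 14)/12) = 2.
  m_2 = 12*2 - 14 = 10, d_2 = (208 - 10^2)/12 = 108/12 = 9, a_2 = floor((14 + 10)/9) = 2.
  m_3 = 9*2 - 10 = 8, d_3 = (208 - 8^2)/9 = 144/9 = 16, a_3 = floor((14 + 8)/16) = 1.
  m_4 = 16*1 - 8 = 8, d_4 = (208 - 8^2)/16 = 144/16 = 9, a_4 = floor((14 + 8)/9) = 2.
  m_5 = 9*2 - 8 = 10, d_5 = (208 - 10^2)/9 = 108/9 = 12, a_5 = floor((14 + 10)/12) = 2.
  m_6 = 12*2 - 10 = 14, d_6 = (208 - 14^2)/12 = 12/12 = 1, a_6 = floor((14 + 14)/1) = 28.
  m_7 = 1*28 - 14 = 14, d_7 = (208 - 14^2)/1 = 12/1 = 12: (m_7, d_7) = (m_1, d_1) = (14, 12), so from here the quotients repeat a_1, ..., a_6; the period length is 6.
Hence the expansion of sqrt(208) is a_0 = 14 followed by the repeating block 2, 2, 1, 2, 2, 28 (period 6).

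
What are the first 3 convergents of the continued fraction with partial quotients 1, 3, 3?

Using the convergent recurrence p_i = a_i*p_{i-1} + p_{i-2}, q_i = a_i*q_{i-1} + q_{i-2} with p_{-2}=0, p_{-1}=1, q_{-2}=1, q_{-1}=0:
  i=0: a_0=1, p_0 = 1*1 + 0 = 1, q_0 = 1*0 + 1 = 1.
  i=1: a_1=3, p_1 = 3*1 + 1 = 4, q_1 = 3*1 + 0 = 3.
  i=2: a_2=3, p_2 = 3*4 + 1 = 13, q_2 = 3*3 + 1 = 10.

1/1, 4/3, 13/10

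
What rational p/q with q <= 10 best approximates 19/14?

Expand x = 19/14 as a continued fraction with the Euclidean algorithm:
  19 = 1*14 + 5, so a_0 = 1.
  14 = 2*5 + 4, so a_1 = 2.
  5 = 1*4 + 1, so a_2 = 1.
  4 = 4*1 + 0, so a_3 = 4.
so x = [1; 2, 1, 4].
Convergents (p_i = a_i*p_{i-1} + p_{i-2}, q_i = a_i*q_{i-1} + q_{i-2} with p_{-2}=0, p_{-1}=1, q_{-2}=1, q_{-1}=0), until the denominator exceeds 10:
  i=0: a_0=1, p_0 = 1*1 + 0 = 1, q_0 = 1*0 + 1 = 1.
  i=1: a_1=2, p_1 = 2*1 + 1 = 3, q_1 = 2*1 + 0 = 2.
  i=2: a_2=1, p_2 = 1*3 + 1 = 4, q_2 = 1*2 + 1 = 3.
  i=3: a_3=4, p_3 = 4*4 + 3 = 19, q_3 = 4*3 + 2 = 14.
q_3 = 14 > 10, so the last convergent with denominator <= 10 is p_2/q_2 = 4/3.
The closest fraction with denominator <= 10 is either p_2/q_2 or the intermediate fraction (k*p_2 + p_1)/(k*q_2 + q_1) with the largest k >= 1 whose denominator stays <= 10; these approach x as k grows, and every other convergent or intermediate fraction in range is farther away.
Largest k: floor((10 - q_1)/q_2) = floor((10 - 2)/3) = 2.
That gives (2*4 + 3)/(2*3 + 2) = 11/8.
Compare the errors: |x - 4/3| = |19*3 - 4*14|/(14*3) = 1/42, and |x - 11/8| = |19*8 - 11*14|/(14*8) = 2/112.
Cross-multiplying, 2*42 = 84 < 112 = 1*112, so 2/112 is smaller: the intermediate fraction 11/8 is closer to x than 4/3.

11/8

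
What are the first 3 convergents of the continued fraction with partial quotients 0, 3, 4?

0/1, 1/3, 4/13

Using the convergent recurrence p_i = a_i*p_{i-1} + p_{i-2}, q_i = a_i*q_{i-1} + q_{i-2} with p_{-2}=0, p_{-1}=1, q_{-2}=1, q_{-1}=0:
  i=0: a_0=0, p_0 = 0*1 + 0 = 0, q_0 = 0*0 + 1 = 1.
  i=1: a_1=3, p_1 = 3*0 + 1 = 1, q_1 = 3*1 + 0 = 3.
  i=2: a_2=4, p_2 = 4*1 + 0 = 4, q_2 = 4*3 + 1 = 13.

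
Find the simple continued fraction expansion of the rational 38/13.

Run the Euclidean algorithm on 38 and 13; the successive quotients are the partial quotients a_0, a_1, ... (each step inverts the fractional part left over by the previous one):
  38 = 2*13 + 12, so a_0 = 2.
  13 = 1*12 + 1, so a_1 = 1.
  12 = 12*1 + 0, so a_2 = 12.
The remainder reaches 0 after 3 divisions, so the expansion has 3 partial quotients, read off in order.

[2; 1, 12]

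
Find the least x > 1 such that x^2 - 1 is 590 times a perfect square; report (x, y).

First expand sqrt(590) as a continued fraction. With x_i = (sqrt(590) + m_i)/d_i and (m_0, d_0) = (0, 1): a_0 = floor(sqrt(590)) = 24, since 24^2 = 576 <= 590 < 625 = 25^2.
Iterate m_{i+1} = d_i*a_i - m_i, d_{i+1} = (590 - m_{i+1}^2)/d_i, a_{i+1} = floor((a_0 + m_{i+1})/d_{i+1}):
  m_1 = 1*24 - 0 = 24, d_1 = (590 - 24^2)/1 = 14/1 = 14, a_1 = floor((24 + 24)/14) = 3.
  m_2 = 14*3 - 24 = 18, d_2 = (590 - 18^2)/14 = 266/14 = 19, a_2 = floor((24 + 18)/19) = 2.
  m_3 = 19*2 - 18 = 20, d_3 = (590 - 20^2)/19 = 190/19 = 10, a_3 = floor((24 + 20)/10) = 4.
  m_4 = 10*4 - 20 = 20, d_4 = (590 - 20^2)/10 = 190/10 = 19, a_4 = floor((24 + 20)/19) = 2.
  m_5 = 19*2 - 20 = 18, d_5 = (590 - 18^2)/19 = 266/19 = 14, a_5 = floor((24 + 18)/14) = 3.
  m_6 = 14*3 - 18 = 24, d_6 = (590 - 24^2)/14 = 14/14 = 1, a_6 = floor((24 + 24)/1) = 48.
  m_7 = 1*48 - 24 = 24, d_7 = (590 - 24^2)/1 = 14/1 = 14: (m_7, d_7) = (m_1, d_1) = (24, 14), so from here the quotients repeat a_1, ..., a_6; the period length is 6.
So sqrt(590) = [24; (3, 2, 4, 2, 3, 48)] with period length k = 6.
k is even, so the fundamental solution of x^2 - 590y^2 = 1 is (p_{k-1}, q_{k-1}) = (p_5, q_5); compute convergents through index 5.
Convergents (p_i = a_i*p_{i-1} + p_{i-2}, q_i = a_i*q_{i-1} + q_{i-2} with p_{-2}=0, p_{-1}=1, q_{-2}=1, q_{-1}=0):
  i=0: a_0=24, p_0 = 24*1 + 0 = 24, q_0 = 24*0 + 1 = 1.
  i=1: a_1=3, p_1 = 3*24 + 1 = 73, q_1 = 3*1 + 0 = 3.
  i=2: a_2=2, p_2 = 2*73 + 24 = 170, q_2 = 2*3 + 1 = 7.
  i=3: a_3=4, p_3 = 4*170 + 73 = 753, q_3 = 4*7 + 3 = 31.
  i=4: a_4=2, p_4 = 2*753 + 170 = 1676, q_4 = 2*31 + 7 = 69.
  i=5: a_5=3, p_5 = 3*1676 + 753 = 5781, q_5 = 3*69 + 31 = 238.
Check: 5781^2 - 590*238^2 = 33419961 - 33419960 = 1, so (x, y) = (5781, 238) solves the equation, and by the theorem it is the least positive solution.

(x, y) = (5781, 238)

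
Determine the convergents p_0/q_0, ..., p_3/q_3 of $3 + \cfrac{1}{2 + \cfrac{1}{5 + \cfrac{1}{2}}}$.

Using the convergent recurrence p_i = a_i*p_{i-1} + p_{i-2}, q_i = a_i*q_{i-1} + q_{i-2} with p_{-2}=0, p_{-1}=1, q_{-2}=1, q_{-1}=0:
  i=0: a_0=3, p_0 = 3*1 + 0 = 3, q_0 = 3*0 + 1 = 1.
  i=1: a_1=2, p_1 = 2*3 + 1 = 7, q_1 = 2*1 + 0 = 2.
  i=2: a_2=5, p_2 = 5*7 + 3 = 38, q_2 = 5*2 + 1 = 11.
  i=3: a_3=2, p_3 = 2*38 + 7 = 83, q_3 = 2*11 + 2 = 24.

3/1, 7/2, 38/11, 83/24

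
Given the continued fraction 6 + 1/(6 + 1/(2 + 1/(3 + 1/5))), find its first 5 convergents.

6/1, 37/6, 80/13, 277/45, 1465/238

Using the convergent recurrence p_i = a_i*p_{i-1} + p_{i-2}, q_i = a_i*q_{i-1} + q_{i-2} with p_{-2}=0, p_{-1}=1, q_{-2}=1, q_{-1}=0:
  i=0: a_0=6, p_0 = 6*1 + 0 = 6, q_0 = 6*0 + 1 = 1.
  i=1: a_1=6, p_1 = 6*6 + 1 = 37, q_1 = 6*1 + 0 = 6.
  i=2: a_2=2, p_2 = 2*37 + 6 = 80, q_2 = 2*6 + 1 = 13.
  i=3: a_3=3, p_3 = 3*80 + 37 = 277, q_3 = 3*13 + 6 = 45.
  i=4: a_4=5, p_4 = 5*277 + 80 = 1465, q_4 = 5*45 + 13 = 238.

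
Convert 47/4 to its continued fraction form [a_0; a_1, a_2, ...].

[11; 1, 3]

Run the Euclidean algorithm on 47 and 4; the successive quotients are the partial quotients a_0, a_1, ... (each step inverts the fractional part left over by the previous one):
  47 = 11*4 + 3, so a_0 = 11.
  4 = 1*3 + 1, so a_1 = 1.
  3 = 3*1 + 0, so a_2 = 3.
The remainder reaches 0 after 3 divisions, so the expansion has 3 partial quotients, read off in order.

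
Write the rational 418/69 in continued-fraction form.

[6; 17, 4]

Run the Euclidean algorithm on 418 and 69; the successive quotients are the partial quotients a_0, a_1, ... (each step inverts the fractional part left over by the previous one):
  418 = 6*69 + 4, so a_0 = 6.
  69 = 17*4 + 1, so a_1 = 17.
  4 = 4*1 + 0, so a_2 = 4.
The remainder reaches 0 after 3 divisions, so the expansion has 3 partial quotients, read off in order.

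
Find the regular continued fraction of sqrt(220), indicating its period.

Write x_i = (sqrt(220) + m_i)/d_i with (m_0, d_0) = (0, 1). a_0 = floor(sqrt(220)) = 14, since 14^2 = 196 <= 220 < 225 = 15^2.
Iterate m_{i+1} = d_i*a_i - m_i, d_{i+1} = (220 - m_{i+1}^2)/d_i, a_{i+1} = floor((a_0 + m_{i+1})/d_{i+1}):
  m_1 = 1*14 - 0 = 14, d_1 = (220 - 14^2)/1 = 24/1 = 24, a_1 = floor((14 + 14)/24) = 1.
  m_2 = 24*1 - 14 = 10, d_2 = (220 - 10^2)/24 = 120/24 = 5, a_2 = floor((14 + 10)/5) = 4.
  m_3 = 5*4 - 10 = 10, d_3 = (220 - 10^2)/5 = 120/5 = 24, a_3 = floor((14 + 10)/24) = 1.
  m_4 = 24*1 - 10 = 14, d_4 = (220 - 14^2)/24 = 24/24 = 1, a_4 = floor((14 + 14)/1) = 28.
  m_5 = 1*28 - 14 = 14, d_5 = (220 - 14^2)/1 = 24/1 = 24: (m_5, d_5) = (m_1, d_1) = (14, 24), so from here the quotients repeat a_1, ..., a_4; the period length is 4.
Hence the expansion of sqrt(220) is a_0 = 14 followed by the repeating block 1, 4, 1, 28 (period 4).

[14; (1, 4, 1, 28)]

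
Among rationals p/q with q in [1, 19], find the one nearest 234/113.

Expand x = 234/113 as a continued fraction with the Euclidean algorithm:
  234 = 2*113 + 8, so a_0 = 2.
  113 = 14*8 + 1, so a_1 = 14.
  8 = 8*1 + 0, so a_2 = 8.
so x = [2; 14, 8].
Convergents (p_i = a_i*p_{i-1} + p_{i-2}, q_i = a_i*q_{i-1} + q_{i-2} with p_{-2}=0, p_{-1}=1, q_{-2}=1, q_{-1}=0), until the denominator exceeds 19:
  i=0: a_0=2, p_0 = 2*1 + 0 = 2, q_0 = 2*0 + 1 = 1.
  i=1: a_1=14, p_1 = 14*2 + 1 = 29, q_1 = 14*1 + 0 = 14.
  i=2: a_2=8, p_2 = 8*29 + 2 = 234, q_2 = 8*14 + 1 = 113.
q_2 = 113 > 19, so the last convergent with denominator <= 19 is p_1/q_1 = 29/14.
The closest fraction with denominator <= 19 is either p_1/q_1 or the intermediate fraction (k*p_1 + p_0)/(k*q_1 + q_0) with the largest k >= 1 whose denominator stays <= 19; these approach x as k grows, and every other convergent or intermediate fraction in range is farther away.
Largest k: floor((19 - q_0)/q_1) = floor((19 - 1)/14) = 1.
That gives (1*29 + 2)/(1*14 + 1) = 31/15.
Compare the errors: |x - 29/14| = |234*14 - 29*113|/(113*14) = 1/1582, and |x - 31/15| = |234*15 - 31*113|/(113*15) = 7/1695.
Cross-multiplying, 1*1695 = 1695 < 11074 = 7*1582, so 1/1582 is smaller: the convergent 29/14 is closer to x than 31/15.

29/14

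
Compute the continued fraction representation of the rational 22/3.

Run the Euclidean algorithm on 22 and 3; the successive quotients are the partial quotients a_0, a_1, ... (each step inverts the fractional part left over by the previous one):
  22 = 7*3 + 1, so a_0 = 7.
  3 = 3*1 + 0, so a_1 = 3.
The remainder reaches 0 after 2 divisions, so the expansion has 2 partial quotients, read off in order.

[7; 3]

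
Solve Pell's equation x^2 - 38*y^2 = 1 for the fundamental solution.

First expand sqrt(38) as a continued fraction. With x_i = (sqrt(38) + m_i)/d_i and (m_0, d_0) = (0, 1): a_0 = floor(sqrt(38)) = 6, since 6^2 = 36 <= 38 < 49 = 7^2.
Iterate m_{i+1} = d_i*a_i - m_i, d_{i+1} = (38 - m_{i+1}^2)/d_i, a_{i+1} = floor((a_0 + m_{i+1})/d_{i+1}):
  m_1 = 1*6 - 0 = 6, d_1 = (38 - 6^2)/1 = 2/1 = 2, a_1 = floor((6 + 6)/2) = 6.
  m_2 = 2*6 - 6 = 6, d_2 = (38 - 6^2)/2 = 2/2 = 1, a_2 = floor((6 + 6)/1) = 12.
  m_3 = 1*12 - 6 = 6, d_3 = (38 - 6^2)/1 = 2/1 = 2: (m_3, d_3) = (m_1, d_1) = (6, 2), so from here the quotients repeat a_1, a_2; the period length is 2.
So sqrt(38) = [6; (6, 12)] with period length k = 2.
k is even, so the fundamental solution of x^2 - 38y^2 = 1 is (p_{k-1}, q_{k-1}) = (p_1, q_1); compute convergents through index 1.
Convergents (p_i = a_i*p_{i-1} + p_{i-2}, q_i = a_i*q_{i-1} + q_{i-2} with p_{-2}=0, p_{-1}=1, q_{-2}=1, q_{-1}=0):
  i=0: a_0=6, p_0 = 6*1 + 0 = 6, q_0 = 6*0 + 1 = 1.
  i=1: a_1=6, p_1 = 6*6 + 1 = 37, q_1 = 6*1 + 0 = 6.
Check: 37^2 - 38*6^2 = 1369 - 1368 = 1, so (x, y) = (37, 6) solves the equation, and by the theorem it is the least positive solution.

(x, y) = (37, 6)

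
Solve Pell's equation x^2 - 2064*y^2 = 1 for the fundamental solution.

(x, y) = (16855, 371)

First expand sqrt(2064) as a continued fraction. With x_i = (sqrt(2064) + m_i)/d_i and (m_0, d_0) = (0, 1): a_0 = floor(sqrt(2064)) = 45, since 45^2 = 2025 <= 2064 < 2116 = 46^2.
Iterate m_{i+1} = d_i*a_i - m_i, d_{i+1} = (2064 - m_{i+1}^2)/d_i, a_{i+1} = floor((a_0 + m_{i+1})/d_{i+1}):
  m_1 = 1*45 - 0 = 45, d_1 = (2064 - 45^2)/1 = 39/1 = 39, a_1 = floor((45 + 45)/39) = 2.
  m_2 = 39*2 - 45 = 33, d_2 = (2064 - 33^2)/39 = 975/39 = 25, a_2 = floor((45 + 33)/25) = 3.
  m_3 = 25*3 - 33 = 42, d_3 = (2064 - 42^2)/25 = 300/25 = 12, a_3 = floor((45 + 42)/12) = 7.
  m_4 = 12*7 - 42 = 42, d_4 = (2064 - 42^2)/12 = 300/12 = 25, a_4 = floor((45 + 42)/25) = 3.
  m_5 = 25*3 - 42 = 33, d_5 = (2064 - 33^2)/25 = 975/25 = 39, a_5 = floor((45 + 33)/39) = 2.
  m_6 = 39*2 - 33 = 45, d_6 = (2064 - 45^2)/39 = 39/39 = 1, a_6 = floor((45 + 45)/1) = 90.
  m_7 = 1*90 - 45 = 45, d_7 = (2064 - 45^2)/1 = 39/1 = 39: (m_7, d_7) = (m_1, d_1) = (45, 39), so from here the quotients repeat a_1, ..., a_6; the period length is 6.
So sqrt(2064) = [45; (2, 3, 7, 3, 2, 90)] with period length k = 6.
k is even, so the fundamental solution of x^2 - 2064y^2 = 1 is (p_{k-1}, q_{k-1}) = (p_5, q_5); compute convergents through index 5.
Convergents (p_i = a_i*p_{i-1} + p_{i-2}, q_i = a_i*q_{i-1} + q_{i-2} with p_{-2}=0, p_{-1}=1, q_{-2}=1, q_{-1}=0):
  i=0: a_0=45, p_0 = 45*1 + 0 = 45, q_0 = 45*0 + 1 = 1.
  i=1: a_1=2, p_1 = 2*45 + 1 = 91, q_1 = 2*1 + 0 = 2.
  i=2: a_2=3, p_2 = 3*91 + 45 = 318, q_2 = 3*2 + 1 = 7.
  i=3: a_3=7, p_3 = 7*318 + 91 = 2317, q_3 = 7*7 + 2 = 51.
  i=4: a_4=3, p_4 = 3*2317 + 318 = 7269, q_4 = 3*51 + 7 = 160.
  i=5: a_5=2, p_5 = 2*7269 + 2317 = 16855, q_5 = 2*160 + 51 = 371.
Check: 16855^2 - 2064*371^2 = 284091025 - 284091024 = 1, so (x, y) = (16855, 371) solves the equation, and by the theorem it is the least positive solution.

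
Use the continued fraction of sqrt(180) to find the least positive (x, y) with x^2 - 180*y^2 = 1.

First expand sqrt(180) as a continued fraction. With x_i = (sqrt(180) + m_i)/d_i and (m_0, d_0) = (0, 1): a_0 = floor(sqrt(180)) = 13, since 13^2 = 169 <= 180 < 196 = 14^2.
Iterate m_{i+1} = d_i*a_i - m_i, d_{i+1} = (180 - m_{i+1}^2)/d_i, a_{i+1} = floor((a_0 + m_{i+1})/d_{i+1}):
  m_1 = 1*13 - 0 = 13, d_1 = (180 - 13^2)/1 = 11/1 = 11, a_1 = floor((13 + 13)/11) = 2.
  m_2 = 11*2 - 13 = 9, d_2 = (180 - 9^2)/11 = 99/11 = 9, a_2 = floor((13 + 9)/9) = 2.
  m_3 = 9*2 - 9 = 9, d_3 = (180 - 9^2)/9 = 99/9 = 11, a_3 = floor((13 + 9)/11) = 2.
  m_4 = 11*2 - 9 = 13, d_4 = (180 - 13^2)/11 = 11/11 = 1, a_4 = floor((13 + 13)/1) = 26.
  m_5 = 1*26 - 13 = 13, d_5 = (180 - 13^2)/1 = 11/1 = 11: (m_5, d_5) = (m_1, d_1) = (13, 11), so from here the quotients repeat a_1, ..., a_4; the period length is 4.
So sqrt(180) = [13; (2, 2, 2, 26)] with period length k = 4.
k is even, so the fundamental solution of x^2 - 180y^2 = 1 is (p_{k-1}, q_{k-1}) = (p_3, q_3); compute convergents through index 3.
Convergents (p_i = a_i*p_{i-1} + p_{i-2}, q_i = a_i*q_{i-1} + q_{i-2} with p_{-2}=0, p_{-1}=1, q_{-2}=1, q_{-1}=0):
  i=0: a_0=13, p_0 = 13*1 + 0 = 13, q_0 = 13*0 + 1 = 1.
  i=1: a_1=2, p_1 = 2*13 + 1 = 27, q_1 = 2*1 + 0 = 2.
  i=2: a_2=2, p_2 = 2*27 + 13 = 67, q_2 = 2*2 + 1 = 5.
  i=3: a_3=2, p_3 = 2*67 + 27 = 161, q_3 = 2*5 + 2 = 12.
Check: 161^2 - 180*12^2 = 25921 - 25920 = 1, so (x, y) = (161, 12) solves the equation, and by the theorem it is the least positive solution.

(x, y) = (161, 12)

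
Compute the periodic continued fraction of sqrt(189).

Write x_i = (sqrt(189) + m_i)/d_i with (m_0, d_0) = (0, 1). a_0 = floor(sqrt(189)) = 13, since 13^2 = 169 <= 189 < 196 = 14^2.
Iterate m_{i+1} = d_i*a_i - m_i, d_{i+1} = (189 - m_{i+1}^2)/d_i, a_{i+1} = floor((a_0 + m_{i+1})/d_{i+1}):
  m_1 = 1*13 - 0 = 13, d_1 = (189 - 13^2)/1 = 20/1 = 20, a_1 = floor((13 + 13)/20) = 1.
  m_2 = 20*1 - 13 = 7, d_2 = (189 - 7^2)/20 = 140/20 = 7, a_2 = floor((13 + 7)/7) = 2.
  m_3 = 7*2 - 7 = 7, d_3 = (189 - 7^2)/7 = 140/7 = 20, a_3 = floor((13 + 7)/20) = 1.
  m_4 = 20*1 - 7 = 13, d_4 = (189 - 13^2)/20 = 20/20 = 1, a_4 = floor((13 + 13)/1) = 26.
  m_5 = 1*26 - 13 = 13, d_5 = (189 - 13^2)/1 = 20/1 = 20: (m_5, d_5) = (m_1, d_1) = (13, 20), so from here the quotients repeat a_1, ..., a_4; the period length is 4.
Hence the expansion of sqrt(189) is a_0 = 13 followed by the repeating block 1, 2, 1, 26 (period 4).

[13; (1, 2, 1, 26)]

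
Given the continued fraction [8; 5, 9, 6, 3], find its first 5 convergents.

Using the convergent recurrence p_i = a_i*p_{i-1} + p_{i-2}, q_i = a_i*q_{i-1} + q_{i-2} with p_{-2}=0, p_{-1}=1, q_{-2}=1, q_{-1}=0:
  i=0: a_0=8, p_0 = 8*1 + 0 = 8, q_0 = 8*0 + 1 = 1.
  i=1: a_1=5, p_1 = 5*8 + 1 = 41, q_1 = 5*1 + 0 = 5.
  i=2: a_2=9, p_2 = 9*41 + 8 = 377, q_2 = 9*5 + 1 = 46.
  i=3: a_3=6, p_3 = 6*377 + 41 = 2303, q_3 = 6*46 + 5 = 281.
  i=4: a_4=3, p_4 = 3*2303 + 377 = 7286, q_4 = 3*281 + 46 = 889.

8/1, 41/5, 377/46, 2303/281, 7286/889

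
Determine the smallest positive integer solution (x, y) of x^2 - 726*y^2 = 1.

(x, y) = (485, 18)

First expand sqrt(726) as a continued fraction. With x_i = (sqrt(726) + m_i)/d_i and (m_0, d_0) = (0, 1): a_0 = floor(sqrt(726)) = 26, since 26^2 = 676 <= 726 < 729 = 27^2.
Iterate m_{i+1} = d_i*a_i - m_i, d_{i+1} = (726 - m_{i+1}^2)/d_i, a_{i+1} = floor((a_0 + m_{i+1})/d_{i+1}):
  m_1 = 1*26 - 0 = 26, d_1 = (726 - 26^2)/1 = 50/1 = 50, a_1 = floor((26 + 26)/50) = 1.
  m_2 = 50*1 - 26 = 24, d_2 = (726 - 24^2)/50 = 150/50 = 3, a_2 = floor((26 + 24)/3) = 16.
  m_3 = 3*16 - 24 = 24, d_3 = (726 - 24^2)/3 = 150/3 = 50, a_3 = floor((26 + 24)/50) = 1.
  m_4 = 50*1 - 24 = 26, d_4 = (726 - 26^2)/50 = 50/50 = 1, a_4 = floor((26 + 26)/1) = 52.
  m_5 = 1*52 - 26 = 26, d_5 = (726 - 26^2)/1 = 50/1 = 50: (m_5, d_5) = (m_1, d_1) = (26, 50), so from here the quotients repeat a_1, ..., a_4; the period length is 4.
So sqrt(726) = [26; (1, 16, 1, 52)] with period length k = 4.
k is even, so the fundamental solution of x^2 - 726y^2 = 1 is (p_{k-1}, q_{k-1}) = (p_3, q_3); compute convergents through index 3.
Convergents (p_i = a_i*p_{i-1} + p_{i-2}, q_i = a_i*q_{i-1} + q_{i-2} with p_{-2}=0, p_{-1}=1, q_{-2}=1, q_{-1}=0):
  i=0: a_0=26, p_0 = 26*1 + 0 = 26, q_0 = 26*0 + 1 = 1.
  i=1: a_1=1, p_1 = 1*26 + 1 = 27, q_1 = 1*1 + 0 = 1.
  i=2: a_2=16, p_2 = 16*27 + 26 = 458, q_2 = 16*1 + 1 = 17.
  i=3: a_3=1, p_3 = 1*458 + 27 = 485, q_3 = 1*17 + 1 = 18.
Check: 485^2 - 726*18^2 = 235225 - 235224 = 1, so (x, y) = (485, 18) solves the equation, and by the theorem it is the least positive solution.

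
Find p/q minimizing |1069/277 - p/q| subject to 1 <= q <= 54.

193/50

Expand x = 1069/277 as a continued fraction with the Euclidean algorithm:
  1069 = 3*277 + 238, so a_0 = 3.
  277 = 1*238 + 39, so a_1 = 1.
  238 = 6*39 + 4, so a_2 = 6.
  39 = 9*4 + 3, so a_3 = 9.
  4 = 1*3 + 1, so a_4 = 1.
  3 = 3*1 + 0, so a_5 = 3.
so x = [3; 1, 6, 9, 1, 3].
Convergents (p_i = a_i*p_{i-1} + p_{i-2}, q_i = a_i*q_{i-1} + q_{i-2} with p_{-2}=0, p_{-1}=1, q_{-2}=1, q_{-1}=0), until the denominator exceeds 54:
  i=0: a_0=3, p_0 = 3*1 + 0 = 3, q_0 = 3*0 + 1 = 1.
  i=1: a_1=1, p_1 = 1*3 + 1 = 4, q_1 = 1*1 + 0 = 1.
  i=2: a_2=6, p_2 = 6*4 + 3 = 27, q_2 = 6*1 + 1 = 7.
  i=3: a_3=9, p_3 = 9*27 + 4 = 247, q_3 = 9*7 + 1 = 64.
q_3 = 64 > 54, so the last convergent with denominator <= 54 is p_2/q_2 = 27/7.
The closest fraction with denominator <= 54 is either p_2/q_2 or the intermediate fraction (k*p_2 + p_1)/(k*q_2 + q_1) with the largest k >= 1 whose denominator stays <= 54; these approach x as k grows, and every other convergent or intermediate fraction in range is farther away.
Largest k: floor((54 - q_1)/q_2) = floor((54 - 1)/7) = 7.
That gives (7*27 + 4)/(7*7 + 1) = 193/50.
Compare the errors: |x - 27/7| = |1069*7 - 27*277|/(277*7) = 4/1939, and |x - 193/50| = |1069*50 - 193*277|/(277*50) = 11/13850.
Cross-multiplying, 11*1939 = 21329 < 55400 = 4*13850, so 11/13850 is smaller: the intermediate fraction 193/50 is closer to x than 27/7.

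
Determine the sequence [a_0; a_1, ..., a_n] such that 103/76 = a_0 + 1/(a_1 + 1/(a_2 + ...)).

Run the Euclidean algorithm on 103 and 76; the successive quotients are the partial quotients a_0, a_1, ... (each step inverts the fractional part left over by the previous one):
  103 = 1*76 + 27, so a_0 = 1.
  76 = 2*27 + 22, so a_1 = 2.
  27 = 1*22 + 5, so a_2 = 1.
  22 = 4*5 + 2, so a_3 = 4.
  5 = 2*2 + 1, so a_4 = 2.
  2 = 2*1 + 0, so a_5 = 2.
The remainder reaches 0 after 6 divisions, so the expansion has 6 partial quotients, read off in order.

[1; 2, 1, 4, 2, 2]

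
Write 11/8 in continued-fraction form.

Run the Euclidean algorithm on 11 and 8; the successive quotients are the partial quotients a_0, a_1, ... (each step inverts the fractional part left over by the previous one):
  11 = 1*8 + 3, so a_0 = 1.
  8 = 2*3 + 2, so a_1 = 2.
  3 = 1*2 + 1, so a_2 = 1.
  2 = 2*1 + 0, so a_3 = 2.
The remainder reaches 0 after 4 divisions, so the expansion has 4 partial quotients, read off in order.

[1; 2, 1, 2]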